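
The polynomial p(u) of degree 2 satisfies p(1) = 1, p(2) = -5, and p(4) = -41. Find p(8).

-209

Using the Lagrange interpolation formula with nodes 1, 2, 4:
  L_0(u) = (u - 2)(u - 4) / 3
  L_1(u) = (u - 1)(u - 4) / -2
  L_2(u) = (u - 1)(u - 2) / 6
Then p(u) = 1·L_0(u) - 5·L_1(u) - 41·L_2(u).
Expanding and collecting terms gives p(u) = -4u^2 + 6u - 1.
Evaluating at u = 8: p(8) = -209.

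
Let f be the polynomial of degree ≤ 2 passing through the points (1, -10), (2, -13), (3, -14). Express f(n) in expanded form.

f(n) = n^2 - 6n - 5

Write f(n) = an^2 + bn + c. Substituting each data point gives a linear system:
  a + b + c = -10
  4a + 2b + c = -13
  9a + 3b + c = -14
Solving the system yields a = 1, b = -6, c = -5.
So f(n) = n² - 6n - 5.
Check: f(1) = -10. ✓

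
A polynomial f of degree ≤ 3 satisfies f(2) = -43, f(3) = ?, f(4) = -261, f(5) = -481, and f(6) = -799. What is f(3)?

The 4 known points determine the degree-3 polynomial uniquely.
Write f(n) = an^3 + bn^2 + cn + d. Substituting each data point gives a linear system:
  8a + 4b + 2c + d = -43
  64a + 16b + 4c + d = -261
  125a + 25b + 5c + d = -481
  216a + 36b + 6c + d = -799
Solving the system yields a = -3, b = -4, c = -1, d = -1.
So f(n) = -3n^3 - 4n^2 - n - 1.
Then f(3) = -121.

-121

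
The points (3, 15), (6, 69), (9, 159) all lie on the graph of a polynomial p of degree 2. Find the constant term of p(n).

Write p(n) = an^2 + bn + c. Substituting each data point gives a linear system:
  9a + 3b + c = 15
  36a + 6b + c = 69
  81a + 9b + c = 159
Solving the system yields a = 2, b = 0, c = -3.
So p(n) = 2n^2 - 3.
The constant term is -3.

-3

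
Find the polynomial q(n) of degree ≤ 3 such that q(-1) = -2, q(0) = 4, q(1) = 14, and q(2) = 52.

Write q(n) = an^3 + bn^2 + cn + d. Substituting each data point gives a linear system:
  -a + b - c + d = -2
  d = 4
  a + b + c + d = 14
  8a + 4b + 2c + d = 52
Solving the system yields a = 4, b = 2, c = 4, d = 4.
So q(n) = 4n^3 + 2n^2 + 4n + 4.
Check: q(0) = 4. ✓

q(n) = 4n^3 + 2n^2 + 4n + 4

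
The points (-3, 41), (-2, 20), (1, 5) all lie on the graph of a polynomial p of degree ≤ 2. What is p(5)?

Write p(x) = ax^2 + bx + c. Substituting each data point gives a linear system:
  9a - 3b + c = 41
  4a - 2b + c = 20
  a + b + c = 5
Solving the system yields a = 4, b = -1, c = 2.
So p(x) = 4x^2 - x + 2.
Then p(5) = 97.

97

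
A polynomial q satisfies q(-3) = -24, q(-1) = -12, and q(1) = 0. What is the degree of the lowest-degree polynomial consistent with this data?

1

Forward differences of the values at n = -3, -1, 1:
  q  : -24  -12  0
  Δ  : 12  12
  Δ^2: 0
The first differences are constant (12) and nonzero, while all higher differences vanish, so the minimal degree is 1.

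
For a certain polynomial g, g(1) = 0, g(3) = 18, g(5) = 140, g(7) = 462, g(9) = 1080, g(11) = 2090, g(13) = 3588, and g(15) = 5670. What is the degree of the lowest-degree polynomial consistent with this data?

Forward differences of the values at n = 1, 3, 5, 7, 9, 11, 13, 15:
  g  : 0  18  140  462  1080  2090  3588  5670
  Δ  : 18  122  322  618  1010  1498  2082
  Δ^2: 104  200  296  392  488  584
  Δ^3: 96  96  96  96  96
  Δ^4: 0  0  0  0
  Δ^5: 0  0  0
  Δ^6: 0  0
  Δ^7: 0
The third differences are constant (96) and nonzero, while all higher differences vanish, so the minimal degree is 3.

3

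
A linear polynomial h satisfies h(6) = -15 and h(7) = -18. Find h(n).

Write h(n) = an + b. Substituting each data point gives a linear system:
  6a + b = -15
  7a + b = -18
Solving the system yields a = -3, b = 3.
So h(n) = -3n + 3.
Check: h(6) = -15. ✓

h(n) = -3n + 3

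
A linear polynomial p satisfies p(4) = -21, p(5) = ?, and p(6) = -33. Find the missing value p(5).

-27

On equispaced nodes a degree-1 polynomial has vanishing second forward difference, so
  p(4) - 2·p(5) + p(6) = 0.
Substituting the known values and solving for p(5):
  -2·p(5) = 54
  p(5) = -27.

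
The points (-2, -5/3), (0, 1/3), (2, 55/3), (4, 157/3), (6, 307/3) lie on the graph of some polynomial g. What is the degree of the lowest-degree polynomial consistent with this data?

Forward differences of the values at u = -2, 0, 2, 4, 6:
  g  : -5/3  1/3  55/3  157/3  307/3
  Δ  : 2  18  34  50
  Δ^2: 16  16  16
  Δ^3: 0  0
  Δ^4: 0
The second differences are constant (16) and nonzero, while all higher differences vanish, so the minimal degree is 2.

2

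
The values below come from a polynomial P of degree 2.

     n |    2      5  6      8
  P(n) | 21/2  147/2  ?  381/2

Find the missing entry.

The 3 known points determine the degree-2 polynomial uniquely.
Write P(n) = an^2 + bn + c. Substituting each data point gives a linear system:
  4a + 2b + c = 21/2
  25a + 5b + c = 147/2
  64a + 8b + c = 381/2
Solving the system yields a = 3, b = 0, c = -3/2.
So P(n) = 3n^2 - 3/2.
Then P(6) = 213/2.

213/2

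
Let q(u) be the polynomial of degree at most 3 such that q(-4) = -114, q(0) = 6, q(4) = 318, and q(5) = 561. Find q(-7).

-771

Write q(u) = au^3 + bu^2 + cu + d. Substituting each data point gives a linear system:
  -64a + 16b - 4c + d = -114
  d = 6
  64a + 16b + 4c + d = 318
  125a + 25b + 5c + d = 561
Solving the system yields a = 3, b = 6, c = 6, d = 6.
So q(u) = 3u^3 + 6u^2 + 6u + 6.
Then q(-7) = -771.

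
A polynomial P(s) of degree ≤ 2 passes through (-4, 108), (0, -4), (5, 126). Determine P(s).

Using the Lagrange interpolation formula with nodes -4, 0, 5:
  L_0(s) = s(s - 5) / 36
  L_1(s) = (s + 4)(s - 5) / -20
  L_2(s) = (s + 4)s / 45
Then P(s) = 108·L_0(s) - 4·L_1(s) + 126·L_2(s).
Expanding and collecting terms gives P(s) = 6s^2 - 4s - 4.
Check: P(0) = -4. ✓

P(s) = 6s^2 - 4s - 4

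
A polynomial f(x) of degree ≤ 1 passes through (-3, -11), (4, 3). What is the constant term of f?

Write f(x) = ax + b. Substituting each data point gives a linear system:
  -3a + b = -11
  4a + b = 3
Solving the system yields a = 2, b = -5.
So f(x) = 2x - 5.
The constant term is -5.

-5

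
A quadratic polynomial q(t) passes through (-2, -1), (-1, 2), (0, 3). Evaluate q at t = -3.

-6

Write q(t) = at^2 + bt + c. Substituting each data point gives a linear system:
  4a - 2b + c = -1
  a - b + c = 2
  c = 3
Solving the system yields a = -1, b = 0, c = 3.
So q(t) = -t² + 3.
Then q(-3) = -6.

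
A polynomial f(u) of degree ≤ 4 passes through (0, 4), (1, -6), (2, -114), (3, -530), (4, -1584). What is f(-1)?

Write f(u) = au^4 + bu^3 + cu^2 + du + e. Substituting each data point gives a linear system:
  e = 4
  a + b + c + d + e = -6
  16a + 8b + 4c + 2d + e = -114
  81a + 27b + 9c + 3d + e = -530
  256a + 64b + 16c + 4d + e = -1584
Solving the system yields a = -5, b = -5, c = 1, d = -1, e = 4.
So f(u) = -5u^4 - 5u^3 + u^2 - u + 4.
Then f(-1) = 6.

6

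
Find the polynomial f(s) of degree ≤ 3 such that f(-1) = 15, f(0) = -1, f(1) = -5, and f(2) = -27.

f(s) = -5s^3 + 6s^2 - 5s - 1

Using the Lagrange interpolation formula with nodes -1, 0, 1, 2:
  L_0(s) = s(s - 1)(s - 2) / -6
  L_1(s) = (s + 1)(s - 1)(s - 2) / 2
  L_2(s) = (s + 1)s(s - 2) / -2
  L_3(s) = (s + 1)s(s - 1) / 6
Then f(s) = 15·L_0(s) - 1·L_1(s) - 5·L_2(s) - 27·L_3(s).
Expanding and collecting terms gives f(s) = -5s^3 + 6s^2 - 5s - 1.
Check: f(1) = -5. ✓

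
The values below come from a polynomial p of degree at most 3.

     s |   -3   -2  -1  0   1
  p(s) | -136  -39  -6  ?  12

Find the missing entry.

-1

On equispaced nodes a degree-3 polynomial has vanishing fourth forward difference, so
  p(-3) - 4·p(-2) + 6·p(-1) - 4·p(0) + p(1) = 0.
Substituting the known values and solving for p(0):
  -4·p(0) = 4
  p(0) = -1.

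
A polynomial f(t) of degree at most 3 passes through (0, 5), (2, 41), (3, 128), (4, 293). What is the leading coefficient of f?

4

Write f(t) = at^3 + bt^2 + ct + d. Substituting each data point gives a linear system:
  d = 5
  8a + 4b + 2c + d = 41
  27a + 9b + 3c + d = 128
  64a + 16b + 4c + d = 293
Solving the system yields a = 4, b = 3, c = -4, d = 5.
So f(t) = 4t^3 + 3t^2 - 4t + 5.
The leading coefficient is 4.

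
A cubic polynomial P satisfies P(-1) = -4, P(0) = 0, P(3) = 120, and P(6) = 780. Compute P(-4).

-160

Write P(t) = at^3 + bt^2 + ct + d. Substituting each data point gives a linear system:
  -a + b - c + d = -4
  d = 0
  27a + 9b + 3c + d = 120
  216a + 36b + 6c + d = 780
Solving the system yields a = 3, b = 3, c = 4, d = 0.
So P(t) = 3t³ + 3t² + 4t.
Then P(-4) = -160.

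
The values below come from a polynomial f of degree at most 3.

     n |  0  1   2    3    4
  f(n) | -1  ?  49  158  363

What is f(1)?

On equispaced nodes a degree-3 polynomial has vanishing fourth forward difference, so
  f(0) - 4·f(1) + 6·f(2) - 4·f(3) + f(4) = 0.
Substituting the known values and solving for f(1):
  -4·f(1) = -24
  f(1) = 6.

6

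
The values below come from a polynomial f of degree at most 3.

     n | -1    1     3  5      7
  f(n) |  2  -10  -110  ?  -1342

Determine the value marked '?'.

-490

On equispaced nodes a degree-3 polynomial has vanishing fourth forward difference, so
  f(-1) - 4·f(1) + 6·f(3) - 4·f(5) + f(7) = 0.
Substituting the known values and solving for f(5):
  -4·f(5) = 1960
  f(5) = -490.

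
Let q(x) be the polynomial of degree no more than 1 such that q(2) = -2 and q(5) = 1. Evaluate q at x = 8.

4

Using the Lagrange interpolation formula with nodes 2, 5:
  L_0(x) = (x - 5) / -3
  L_1(x) = (x - 2) / 3
Then q(x) = -2·L_0(x) + 1·L_1(x).
Expanding and collecting terms gives q(x) = x - 4.
Evaluating at x = 8: q(8) = 4.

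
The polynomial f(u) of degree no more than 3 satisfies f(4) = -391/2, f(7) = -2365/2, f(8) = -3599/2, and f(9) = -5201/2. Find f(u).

Using the Lagrange interpolation formula with nodes 4, 7, 8, 9:
  L_0(u) = (u - 7)(u - 8)(u - 9) / -60
  L_1(u) = (u - 4)(u - 8)(u - 9) / 6
  L_2(u) = (u - 4)(u - 7)(u - 9) / -4
  L_3(u) = (u - 4)(u - 7)(u - 8) / 10
Then f(u) = -391/2·L_0(u) - 2365/2·L_1(u) - 3599/2·L_2(u) - 5201/2·L_3(u).
Expanding and collecting terms gives f(u) = -4u^3 + 4u^2 - u + 1/2.
Check: f(8) = -3599/2. ✓

f(u) = -4u^3 + 4u^2 - u + 1/2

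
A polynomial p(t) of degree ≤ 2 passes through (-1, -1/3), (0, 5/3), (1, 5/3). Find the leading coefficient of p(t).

Write p(t) = at^2 + bt + c. Substituting each data point gives a linear system:
  a - b + c = -1/3
  c = 5/3
  a + b + c = 5/3
Solving the system yields a = -1, b = 1, c = 5/3.
So p(t) = -t^2 + t + 5/3.
The leading coefficient is -1.

-1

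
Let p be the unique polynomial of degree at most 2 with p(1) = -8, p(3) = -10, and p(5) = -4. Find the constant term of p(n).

-4

Write p(n) = an^2 + bn + c. Substituting each data point gives a linear system:
  a + b + c = -8
  9a + 3b + c = -10
  25a + 5b + c = -4
Solving the system yields a = 1, b = -5, c = -4.
So p(n) = n^2 - 5n - 4.
The constant term is -4.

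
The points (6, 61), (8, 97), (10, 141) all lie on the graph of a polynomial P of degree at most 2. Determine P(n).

P(n) = n^2 + 4n + 1

Using the Lagrange interpolation formula with nodes 6, 8, 10:
  L_0(n) = (n - 8)(n - 10) / 8
  L_1(n) = (n - 6)(n - 10) / -4
  L_2(n) = (n - 6)(n - 8) / 8
Then P(n) = 61·L_0(n) + 97·L_1(n) + 141·L_2(n).
Expanding and collecting terms gives P(n) = n^2 + 4n + 1.
Check: P(6) = 61. ✓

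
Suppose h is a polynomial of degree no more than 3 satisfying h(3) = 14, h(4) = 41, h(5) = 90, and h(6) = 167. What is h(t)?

h(t) = t^3 - t^2 - 3t + 5

Using the Lagrange interpolation formula with nodes 3, 4, 5, 6:
  L_0(t) = (t - 4)(t - 5)(t - 6) / -6
  L_1(t) = (t - 3)(t - 5)(t - 6) / 2
  L_2(t) = (t - 3)(t - 4)(t - 6) / -2
  L_3(t) = (t - 3)(t - 4)(t - 5) / 6
Then h(t) = 14·L_0(t) + 41·L_1(t) + 90·L_2(t) + 167·L_3(t).
Expanding and collecting terms gives h(t) = t³ - t² - 3t + 5.
Check: h(3) = 14. ✓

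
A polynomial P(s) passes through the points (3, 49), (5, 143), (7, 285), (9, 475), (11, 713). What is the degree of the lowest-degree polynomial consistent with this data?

2

Forward differences of the values at s = 3, 5, 7, 9, 11:
  P  : 49  143  285  475  713
  Δ  : 94  142  190  238
  Δ^2: 48  48  48
  Δ^3: 0  0
  Δ^4: 0
The second differences are constant (48) and nonzero, while all higher differences vanish, so the minimal degree is 2.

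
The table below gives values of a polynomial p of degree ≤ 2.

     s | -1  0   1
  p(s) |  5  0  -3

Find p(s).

p(s) = s^2 - 4s

Write p(s) = as^2 + bs + c. Substituting each data point gives a linear system:
  a - b + c = 5
  c = 0
  a + b + c = -3
Solving the system yields a = 1, b = -4, c = 0.
So p(s) = s^2 - 4s.
Check: p(-1) = 5. ✓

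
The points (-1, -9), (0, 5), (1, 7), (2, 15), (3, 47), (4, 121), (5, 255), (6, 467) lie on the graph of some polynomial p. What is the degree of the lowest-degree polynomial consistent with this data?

Forward differences of the values at s = -1, 0, 1, 2, 3, 4, 5, 6:
  p  : -9  5  7  15  47  121  255  467
  Δ  : 14  2  8  32  74  134  212
  Δ^2: -12  6  24  42  60  78
  Δ^3: 18  18  18  18  18
  Δ^4: 0  0  0  0
  Δ^5: 0  0  0
  Δ^6: 0  0
  Δ^7: 0
The third differences are constant (18) and nonzero, while all higher differences vanish, so the minimal degree is 3.

3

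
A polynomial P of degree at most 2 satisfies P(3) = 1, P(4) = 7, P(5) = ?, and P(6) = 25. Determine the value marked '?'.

15

On equispaced nodes a degree-2 polynomial has vanishing third forward difference, so
  - P(3) + 3·P(4) - 3·P(5) + P(6) = 0.
Substituting the known values and solving for P(5):
  -3·P(5) = -45
  P(5) = 15.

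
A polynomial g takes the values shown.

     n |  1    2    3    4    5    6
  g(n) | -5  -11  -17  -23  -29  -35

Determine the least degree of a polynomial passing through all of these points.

1

Forward differences of the values at n = 1, 2, 3, 4, 5, 6:
  g  : -5  -11  -17  -23  -29  -35
  Δ  : -6  -6  -6  -6  -6
  Δ^2: 0  0  0  0
  Δ^3: 0  0  0
  Δ^4: 0  0
  Δ^5: 0
The first differences are constant (-6) and nonzero, while all higher differences vanish, so the minimal degree is 1.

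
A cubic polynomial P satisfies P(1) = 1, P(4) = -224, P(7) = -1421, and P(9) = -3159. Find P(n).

Using the Lagrange interpolation formula with nodes 1, 4, 7, 9:
  L_0(n) = (n - 4)(n - 7)(n - 9) / -144
  L_1(n) = (n - 1)(n - 7)(n - 9) / 45
  L_2(n) = (n - 1)(n - 4)(n - 9) / -36
  L_3(n) = (n - 1)(n - 4)(n - 7) / 80
Then P(n) = 1·L_0(n) - 224·L_1(n) - 1421·L_2(n) - 3159·L_3(n).
Expanding and collecting terms gives P(n) = -5n^3 + 6n^2.
Check: P(4) = -224. ✓

P(n) = -5n^3 + 6n^2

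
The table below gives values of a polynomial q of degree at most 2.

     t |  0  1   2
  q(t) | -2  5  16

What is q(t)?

Write q(t) = at^2 + bt + c. Substituting each data point gives a linear system:
  c = -2
  a + b + c = 5
  4a + 2b + c = 16
Solving the system yields a = 2, b = 5, c = -2.
So q(t) = 2t² + 5t - 2.
Check: q(2) = 16. ✓

q(t) = 2t^2 + 5t - 2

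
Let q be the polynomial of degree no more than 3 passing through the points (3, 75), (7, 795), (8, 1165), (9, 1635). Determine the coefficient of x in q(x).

Write q(x) = ax^3 + bx^2 + cx + d. Substituting each data point gives a linear system:
  27a + 9b + 3c + d = 75
  343a + 49b + 7c + d = 795
  512a + 64b + 8c + d = 1165
  729a + 81b + 9c + d = 1635
Solving the system yields a = 2, b = 2, c = 2, d = -3.
So q(x) = 2x^3 + 2x^2 + 2x - 3.
The coefficient of x is 2.

2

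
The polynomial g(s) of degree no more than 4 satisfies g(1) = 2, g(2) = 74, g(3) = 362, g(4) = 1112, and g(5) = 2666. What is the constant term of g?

Write g(s) = as^4 + bs^3 + cs^2 + ds + e. Substituting each data point gives a linear system:
  a + b + c + d + e = 2
  16a + 8b + 4c + 2d + e = 74
  81a + 27b + 9c + 3d + e = 362
  256a + 64b + 16c + 4d + e = 1112
  625a + 125b + 25c + 5d + e = 2666
Solving the system yields a = 4, b = 1, c = 2, d = -1, e = -4.
So g(s) = 4s⁴ + s³ + 2s² - s - 4.
The constant term is -4.

-4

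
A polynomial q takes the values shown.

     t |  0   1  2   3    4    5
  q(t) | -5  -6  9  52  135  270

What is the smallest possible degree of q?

Forward differences of the values at t = 0, 1, 2, 3, 4, 5:
  q  : -5  -6  9  52  135  270
  Δ  : -1  15  43  83  135
  Δ^2: 16  28  40  52
  Δ^3: 12  12  12
  Δ^4: 0  0
  Δ^5: 0
The third differences are constant (12) and nonzero, while all higher differences vanish, so the minimal degree is 3.

3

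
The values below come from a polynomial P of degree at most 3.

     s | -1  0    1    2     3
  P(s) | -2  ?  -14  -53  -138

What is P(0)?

-3

The 4 known points determine the degree-3 polynomial uniquely.
Write P(s) = as^3 + bs^2 + cs + d. Substituting each data point gives a linear system:
  -a + b - c + d = -2
  a + b + c + d = -14
  8a + 4b + 2c + d = -53
  27a + 9b + 3c + d = -138
Solving the system yields a = -3, b = -5, c = -3, d = -3.
So P(s) = -3s^3 - 5s^2 - 3s - 3.
Then P(0) = -3.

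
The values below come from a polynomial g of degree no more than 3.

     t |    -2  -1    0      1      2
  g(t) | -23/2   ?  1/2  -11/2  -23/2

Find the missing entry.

1/2

On equispaced nodes a degree-3 polynomial has vanishing fourth forward difference, so
  g(-2) - 4·g(-1) + 6·g(0) - 4·g(1) + g(2) = 0.
Substituting the known values and solving for g(-1):
  -4·g(-1) = -2
  g(-1) = 1/2.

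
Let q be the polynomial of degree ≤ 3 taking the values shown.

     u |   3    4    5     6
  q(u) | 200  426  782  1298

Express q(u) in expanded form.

Write q(u) = au^3 + bu^2 + cu + d. Substituting each data point gives a linear system:
  27a + 9b + 3c + d = 200
  64a + 16b + 4c + d = 426
  125a + 25b + 5c + d = 782
  216a + 36b + 6c + d = 1298
Solving the system yields a = 5, b = 5, c = 6, d = 2.
So q(u) = 5u³ + 5u² + 6u + 2.
Check: q(3) = 200. ✓

q(u) = 5u^3 + 5u^2 + 6u + 2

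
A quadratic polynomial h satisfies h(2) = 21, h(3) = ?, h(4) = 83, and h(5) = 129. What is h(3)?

47

The 3 known points determine the degree-2 polynomial uniquely.
Write h(u) = au^2 + bu + c. Substituting each data point gives a linear system:
  4a + 2b + c = 21
  16a + 4b + c = 83
  25a + 5b + c = 129
Solving the system yields a = 5, b = 1, c = -1.
So h(u) = 5u² + u - 1.
Then h(3) = 47.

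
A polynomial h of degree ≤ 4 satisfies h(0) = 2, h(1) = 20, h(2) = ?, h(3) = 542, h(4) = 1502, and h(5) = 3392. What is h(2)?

On equispaced nodes a degree-4 polynomial has vanishing fifth forward difference, so
  - h(0) + 5·h(1) - 10·h(2) + 10·h(3) - 5·h(4) + h(5) = 0.
Substituting the known values and solving for h(2):
  -10·h(2) = -1400
  h(2) = 140.

140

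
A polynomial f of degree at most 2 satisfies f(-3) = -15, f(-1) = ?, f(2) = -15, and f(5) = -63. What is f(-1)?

The 3 known points determine the degree-2 polynomial uniquely.
Write f(t) = at^2 + bt + c. Substituting each data point gives a linear system:
  9a - 3b + c = -15
  4a + 2b + c = -15
  25a + 5b + c = -63
Solving the system yields a = -2, b = -2, c = -3.
So f(t) = -2t^2 - 2t - 3.
Then f(-1) = -3.

-3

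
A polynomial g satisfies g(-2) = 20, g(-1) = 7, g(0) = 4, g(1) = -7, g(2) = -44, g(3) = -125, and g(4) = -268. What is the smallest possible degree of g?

Forward differences of the values at t = -2, -1, 0, 1, 2, 3, 4:
  g  : 20  7  4  -7  -44  -125  -268
  Δ  : -13  -3  -11  -37  -81  -143
  Δ^2: 10  -8  -26  -44  -62
  Δ^3: -18  -18  -18  -18
  Δ^4: 0  0  0
  Δ^5: 0  0
  Δ^6: 0
The third differences are constant (-18) and nonzero, while all higher differences vanish, so the minimal degree is 3.

3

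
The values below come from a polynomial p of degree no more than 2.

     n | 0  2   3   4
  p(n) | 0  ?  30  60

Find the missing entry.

10

The 3 known points determine the degree-2 polynomial uniquely.
Write p(n) = an^2 + bn + c. Substituting each data point gives a linear system:
  c = 0
  9a + 3b + c = 30
  16a + 4b + c = 60
Solving the system yields a = 5, b = -5, c = 0.
So p(n) = 5n^2 - 5n.
Then p(2) = 10.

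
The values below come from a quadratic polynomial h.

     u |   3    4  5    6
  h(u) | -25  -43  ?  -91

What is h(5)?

-65

On equispaced nodes a degree-2 polynomial has vanishing third forward difference, so
  - h(3) + 3·h(4) - 3·h(5) + h(6) = 0.
Substituting the known values and solving for h(5):
  -3·h(5) = 195
  h(5) = -65.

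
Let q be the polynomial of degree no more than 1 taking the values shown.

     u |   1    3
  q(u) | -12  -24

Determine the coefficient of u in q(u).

Write q(u) = au + b. Substituting each data point gives a linear system:
  a + b = -12
  3a + b = -24
Solving the system yields a = -6, b = -6.
So q(u) = -6u - 6.
The leading coefficient is -6.

-6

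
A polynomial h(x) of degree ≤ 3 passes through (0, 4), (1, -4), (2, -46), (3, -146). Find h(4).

Using the Lagrange interpolation formula with nodes 0, 1, 2, 3:
  L_0(x) = (x - 1)(x - 2)(x - 3) / -6
  L_1(x) = x(x - 2)(x - 3) / 2
  L_2(x) = x(x - 1)(x - 3) / -2
  L_3(x) = x(x - 1)(x - 2) / 6
Then h(x) = 4·L_0(x) - 4·L_1(x) - 46·L_2(x) - 146·L_3(x).
Expanding and collecting terms gives h(x) = -4x^3 - 5x^2 + x + 4.
Evaluating at x = 4: h(4) = -328.

-328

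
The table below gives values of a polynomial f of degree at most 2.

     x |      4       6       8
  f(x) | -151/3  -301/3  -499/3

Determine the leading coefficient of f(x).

Write f(x) = ax^2 + bx + c. Substituting each data point gives a linear system:
  16a + 4b + c = -151/3
  36a + 6b + c = -301/3
  64a + 8b + c = -499/3
Solving the system yields a = -2, b = -5, c = 5/3.
So f(x) = -2x^2 - 5x + 5/3.
The leading coefficient is -2.

-2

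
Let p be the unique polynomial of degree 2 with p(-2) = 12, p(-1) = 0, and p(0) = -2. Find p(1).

6

Forward differences of the values at s = -2, -1, 0:
  p  : 12  0  -2
  Δ  : -12  -2
  Δ^2: 10
The second differences are constant, confirming degree 2.
Interpolating (Newton forward form) and evaluating at s = 1 gives p(1) = 6.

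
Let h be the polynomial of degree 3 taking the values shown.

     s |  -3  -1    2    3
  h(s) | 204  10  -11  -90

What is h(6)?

Write h(s) = as^3 + bs^2 + cs + d. Substituting each data point gives a linear system:
  -27a + 9b - 3c + d = 204
  -a + b - c + d = 10
  8a + 4b + 2c + d = -11
  27a + 9b + 3c + d = -90
Solving the system yields a = -6, b = 6, c = 5, d = 3.
So h(s) = -6s^3 + 6s^2 + 5s + 3.
Then h(6) = -1047.

-1047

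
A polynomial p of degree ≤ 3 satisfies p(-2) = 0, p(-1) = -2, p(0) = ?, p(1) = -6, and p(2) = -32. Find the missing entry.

On equispaced nodes a degree-3 polynomial has vanishing fourth forward difference, so
  p(-2) - 4·p(-1) + 6·p(0) - 4·p(1) + p(2) = 0.
Substituting the known values and solving for p(0):
  6·p(0) = 0
  p(0) = 0.

0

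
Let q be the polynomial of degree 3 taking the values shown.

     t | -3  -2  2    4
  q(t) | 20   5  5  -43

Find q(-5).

Using the Lagrange interpolation formula with nodes -3, -2, 2, 4:
  L_0(t) = (t + 2)(t - 2)(t - 4) / -35
  L_1(t) = (t + 3)(t - 2)(t - 4) / 24
  L_2(t) = (t + 3)(t + 2)(t - 4) / -40
  L_3(t) = (t + 3)(t + 2)(t - 2) / 84
Then q(t) = 20·L_0(t) + 5·L_1(t) + 5·L_2(t) - 43·L_3(t).
Expanding and collecting terms gives q(t) = -t^3 + 4t + 5.
Evaluating at t = -5: q(-5) = 110.

110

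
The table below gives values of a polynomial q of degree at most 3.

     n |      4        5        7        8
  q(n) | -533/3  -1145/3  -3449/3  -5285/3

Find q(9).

-7673/3

Using the Lagrange interpolation formula with nodes 4, 5, 7, 8:
  L_0(n) = (n - 5)(n - 7)(n - 8) / -12
  L_1(n) = (n - 4)(n - 7)(n - 8) / 6
  L_2(n) = (n - 4)(n - 5)(n - 8) / -6
  L_3(n) = (n - 4)(n - 5)(n - 7) / 12
Then q(n) = -533/3·L_0(n) - 1145/3·L_1(n) - 3449/3·L_2(n) - 5285/3·L_3(n).
Expanding and collecting terms gives q(n) = -4n^3 + 4n^2 + 4n - 5/3.
Evaluating at n = 9: q(9) = -7673/3.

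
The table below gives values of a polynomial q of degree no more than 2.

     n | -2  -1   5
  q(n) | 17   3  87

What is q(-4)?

Using the Lagrange interpolation formula with nodes -2, -1, 5:
  L_0(n) = (n + 1)(n - 5) / 7
  L_1(n) = (n + 2)(n - 5) / -6
  L_2(n) = (n + 2)(n + 1) / 42
Then q(n) = 17·L_0(n) + 3·L_1(n) + 87·L_2(n).
Expanding and collecting terms gives q(n) = 4n^2 - 2n - 3.
Evaluating at n = -4: q(-4) = 69.

69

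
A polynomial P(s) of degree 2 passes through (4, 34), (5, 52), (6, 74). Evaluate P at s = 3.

20

Forward differences of the values at s = 4, 5, 6:
  P  : 34  52  74
  Δ  : 18  22
  Δ^2: 4
The second differences are constant, confirming degree 2.
Interpolating (Newton forward form) and evaluating at s = 3 gives P(3) = 20.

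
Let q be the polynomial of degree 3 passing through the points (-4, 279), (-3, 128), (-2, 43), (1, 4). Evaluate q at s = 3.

Using the Lagrange interpolation formula with nodes -4, -3, -2, 1:
  L_0(s) = (s + 3)(s + 2)(s - 1) / -10
  L_1(s) = (s + 4)(s + 2)(s - 1) / 4
  L_2(s) = (s + 4)(s + 3)(s - 1) / -6
  L_3(s) = (s + 4)(s + 3)(s + 2) / 60
Then q(s) = 279·L_0(s) + 128·L_1(s) + 43·L_2(s) + 4·L_3(s).
Expanding and collecting terms gives q(s) = -3s³ + 6s² + 2s - 1.
Evaluating at s = 3: q(3) = -22.

-22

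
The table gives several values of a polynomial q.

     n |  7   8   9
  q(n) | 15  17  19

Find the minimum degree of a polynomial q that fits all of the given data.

1

Divided differences on the nodes 7, 8, 9:
  order 0: 15  17  19
  order 1: 2  2
  order 2: 0
The order-1 divided differences are all 2 (nonzero) and every higher order vanishes, so the data lies on a polynomial of degree exactly 1.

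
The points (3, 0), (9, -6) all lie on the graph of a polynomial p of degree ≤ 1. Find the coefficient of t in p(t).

-1

Write p(t) = at + b. Substituting each data point gives a linear system:
  3a + b = 0
  9a + b = -6
Solving the system yields a = -1, b = 3.
So p(t) = -t + 3.
The leading coefficient is -1.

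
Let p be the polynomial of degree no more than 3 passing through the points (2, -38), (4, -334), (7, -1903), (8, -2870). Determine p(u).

p(u) = -6u^3 + 3u^2 + 2u - 6

Write p(u) = au^3 + bu^2 + cu + d. Substituting each data point gives a linear system:
  8a + 4b + 2c + d = -38
  64a + 16b + 4c + d = -334
  343a + 49b + 7c + d = -1903
  512a + 64b + 8c + d = -2870
Solving the system yields a = -6, b = 3, c = 2, d = -6.
So p(u) = -6u^3 + 3u^2 + 2u - 6.
Check: p(7) = -1903. ✓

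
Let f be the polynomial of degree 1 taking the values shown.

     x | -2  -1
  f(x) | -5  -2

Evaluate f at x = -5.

-14

Using the Lagrange interpolation formula with nodes -2, -1:
  L_0(x) = (x + 1) / -1
  L_1(x) = (x + 2) / 1
Then f(x) = -5·L_0(x) - 2·L_1(x).
Expanding and collecting terms gives f(x) = 3x + 1.
Evaluating at x = -5: f(-5) = -14.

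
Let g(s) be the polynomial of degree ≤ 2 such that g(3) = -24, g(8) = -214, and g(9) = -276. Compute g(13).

Using the Lagrange interpolation formula with nodes 3, 8, 9:
  L_0(s) = (s - 8)(s - 9) / 30
  L_1(s) = (s - 3)(s - 9) / -5
  L_2(s) = (s - 3)(s - 8) / 6
Then g(s) = -24·L_0(s) - 214·L_1(s) - 276·L_2(s).
Expanding and collecting terms gives g(s) = -4s² + 6s - 6.
Evaluating at s = 13: g(13) = -604.

-604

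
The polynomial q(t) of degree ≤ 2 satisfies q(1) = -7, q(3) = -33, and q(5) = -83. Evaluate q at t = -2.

Forward differences of the values at t = 1, 3, 5:
  q  : -7  -33  -83
  Δ  : -26  -50
  Δ^2: -24
The second differences are constant, confirming degree 2.
Interpolating (Newton forward form) and evaluating at t = -2 gives q(-2) = -13.

-13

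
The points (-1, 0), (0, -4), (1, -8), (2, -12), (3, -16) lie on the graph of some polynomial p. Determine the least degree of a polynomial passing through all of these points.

1

Forward differences of the values at u = -1, 0, 1, 2, 3:
  p  : 0  -4  -8  -12  -16
  Δ  : -4  -4  -4  -4
  Δ^2: 0  0  0
  Δ^3: 0  0
  Δ^4: 0
The first differences are constant (-4) and nonzero, while all higher differences vanish, so the minimal degree is 1.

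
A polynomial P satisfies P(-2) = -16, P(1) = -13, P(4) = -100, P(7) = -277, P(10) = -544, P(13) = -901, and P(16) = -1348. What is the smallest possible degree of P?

Forward differences of the values at s = -2, 1, 4, 7, 10, 13, 16:
  P  : -16  -13  -100  -277  -544  -901  -1348
  Δ  : 3  -87  -177  -267  -357  -447
  Δ^2: -90  -90  -90  -90  -90
  Δ^3: 0  0  0  0
  Δ^4: 0  0  0
  Δ^5: 0  0
  Δ^6: 0
The second differences are constant (-90) and nonzero, while all higher differences vanish, so the minimal degree is 2.

2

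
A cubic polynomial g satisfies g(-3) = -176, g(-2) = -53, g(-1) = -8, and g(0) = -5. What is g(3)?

Write g(n) = an^3 + bn^2 + cn + d. Substituting each data point gives a linear system:
  -27a + 9b - 3c + d = -176
  -8a + 4b - 2c + d = -53
  -a + b - c + d = -8
  d = -5
Solving the system yields a = 6, b = -3, c = -6, d = -5.
So g(n) = 6n^3 - 3n^2 - 6n - 5.
Then g(3) = 112.

112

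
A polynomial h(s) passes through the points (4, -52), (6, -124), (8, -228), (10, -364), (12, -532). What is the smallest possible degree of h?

2

Forward differences of the values at s = 4, 6, 8, 10, 12:
  h  : -52  -124  -228  -364  -532
  Δ  : -72  -104  -136  -168
  Δ^2: -32  -32  -32
  Δ^3: 0  0
  Δ^4: 0
The second differences are constant (-32) and nonzero, while all higher differences vanish, so the minimal degree is 2.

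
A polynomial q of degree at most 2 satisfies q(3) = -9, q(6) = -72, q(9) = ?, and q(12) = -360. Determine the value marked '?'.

-189

On equispaced nodes a degree-2 polynomial has vanishing third forward difference, so
  - q(3) + 3·q(6) - 3·q(9) + q(12) = 0.
Substituting the known values and solving for q(9):
  -3·q(9) = 567
  q(9) = -189.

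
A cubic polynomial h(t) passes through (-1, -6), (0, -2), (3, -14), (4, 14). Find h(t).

h(t) = 2t^3 - 6t^2 - 4t - 2

Write h(t) = at^3 + bt^2 + ct + d. Substituting each data point gives a linear system:
  -a + b - c + d = -6
  d = -2
  27a + 9b + 3c + d = -14
  64a + 16b + 4c + d = 14
Solving the system yields a = 2, b = -6, c = -4, d = -2.
So h(t) = 2t^3 - 6t^2 - 4t - 2.
Check: h(3) = -14. ✓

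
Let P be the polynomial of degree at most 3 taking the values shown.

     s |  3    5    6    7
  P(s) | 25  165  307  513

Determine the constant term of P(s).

-5

Write P(s) = as^3 + bs^2 + cs + d. Substituting each data point gives a linear system:
  27a + 9b + 3c + d = 25
  125a + 25b + 5c + d = 165
  216a + 36b + 6c + d = 307
  343a + 49b + 7c + d = 513
Solving the system yields a = 2, b = -4, c = 4, d = -5.
So P(s) = 2s^3 - 4s^2 + 4s - 5.
The constant term is -5.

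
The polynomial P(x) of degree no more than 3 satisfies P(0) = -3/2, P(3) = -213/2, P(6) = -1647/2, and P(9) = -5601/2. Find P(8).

Forward differences of the values at x = 0, 3, 6, 9:
  P  : -3/2  -213/2  -1647/2  -5601/2
  Δ  : -105  -717  -1977
  Δ^2: -612  -1260
  Δ^3: -648
The third differences are constant, confirming degree 3.
Interpolating (Newton forward form) and evaluating at x = 8 gives P(8) = -3923/2.

-3923/2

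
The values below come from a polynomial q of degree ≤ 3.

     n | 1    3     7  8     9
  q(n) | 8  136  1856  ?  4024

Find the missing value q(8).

2801

The 4 known points determine the degree-3 polynomial uniquely.
Write q(n) = an^3 + bn^2 + cn + d. Substituting each data point gives a linear system:
  a + b + c + d = 8
  27a + 9b + 3c + d = 136
  343a + 49b + 7c + d = 1856
  729a + 81b + 9c + d = 4024
Solving the system yields a = 6, b = -5, c = 6, d = 1.
So q(n) = 6n³ - 5n² + 6n + 1.
Then q(8) = 2801.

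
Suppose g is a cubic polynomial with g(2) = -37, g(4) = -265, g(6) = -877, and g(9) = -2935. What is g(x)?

Write g(x) = ax^3 + bx^2 + cx + d. Substituting each data point gives a linear system:
  8a + 4b + 2c + d = -37
  64a + 16b + 4c + d = -265
  216a + 36b + 6c + d = -877
  729a + 81b + 9c + d = -2935
Solving the system yields a = -4, b = 0, c = -2, d = -1.
So g(x) = -4x^3 - 2x - 1.
Check: g(6) = -877. ✓

g(x) = -4x^3 - 2x - 1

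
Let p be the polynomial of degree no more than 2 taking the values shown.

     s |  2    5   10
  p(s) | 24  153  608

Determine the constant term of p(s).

-2

Write p(s) = as^2 + bs + c. Substituting each data point gives a linear system:
  4a + 2b + c = 24
  25a + 5b + c = 153
  100a + 10b + c = 608
Solving the system yields a = 6, b = 1, c = -2.
So p(s) = 6s^2 + s - 2.
The constant term is -2.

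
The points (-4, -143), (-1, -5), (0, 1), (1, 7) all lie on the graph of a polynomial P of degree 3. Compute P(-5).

-269

Using the Lagrange interpolation formula with nodes -4, -1, 0, 1:
  L_0(t) = (t + 1)t(t - 1) / -60
  L_1(t) = (t + 4)t(t - 1) / 6
  L_2(t) = (t + 4)(t + 1)(t - 1) / -4
  L_3(t) = (t + 4)(t + 1)t / 10
Then P(t) = -143·L_0(t) - 5·L_1(t) + 1·L_2(t) + 7·L_3(t).
Expanding and collecting terms gives P(t) = 2t^3 + 4t + 1.
Evaluating at t = -5: P(-5) = -269.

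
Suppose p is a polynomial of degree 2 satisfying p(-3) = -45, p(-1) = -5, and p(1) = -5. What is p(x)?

Write p(x) = ax^2 + bx + c. Substituting each data point gives a linear system:
  9a - 3b + c = -45
  a - b + c = -5
  a + b + c = -5
Solving the system yields a = -5, b = 0, c = 0.
So p(x) = -5x^2.
Check: p(1) = -5. ✓

p(x) = -5x^2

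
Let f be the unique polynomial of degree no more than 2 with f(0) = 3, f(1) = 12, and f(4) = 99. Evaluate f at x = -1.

4

Write f(x) = ax^2 + bx + c. Substituting each data point gives a linear system:
  c = 3
  a + b + c = 12
  16a + 4b + c = 99
Solving the system yields a = 5, b = 4, c = 3.
So f(x) = 5x^2 + 4x + 3.
Then f(-1) = 4.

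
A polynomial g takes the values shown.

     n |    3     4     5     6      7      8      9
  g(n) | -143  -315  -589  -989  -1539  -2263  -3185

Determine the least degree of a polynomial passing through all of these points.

3

Forward differences of the values at n = 3, 4, 5, 6, 7, 8, 9:
  g  : -143  -315  -589  -989  -1539  -2263  -3185
  Δ  : -172  -274  -400  -550  -724  -922
  Δ^2: -102  -126  -150  -174  -198
  Δ^3: -24  -24  -24  -24
  Δ^4: 0  0  0
  Δ^5: 0  0
  Δ^6: 0
The third differences are constant (-24) and nonzero, while all higher differences vanish, so the minimal degree is 3.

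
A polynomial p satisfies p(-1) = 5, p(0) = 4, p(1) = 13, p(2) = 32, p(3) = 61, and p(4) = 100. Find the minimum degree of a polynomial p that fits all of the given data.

2

Forward differences of the values at s = -1, 0, 1, 2, 3, 4:
  p  : 5  4  13  32  61  100
  Δ  : -1  9  19  29  39
  Δ^2: 10  10  10  10
  Δ^3: 0  0  0
  Δ^4: 0  0
  Δ^5: 0
The second differences are constant (10) and nonzero, while all higher differences vanish, so the minimal degree is 2.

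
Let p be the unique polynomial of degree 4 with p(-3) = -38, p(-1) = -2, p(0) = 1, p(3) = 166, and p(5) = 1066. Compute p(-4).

Write p(s) = as^4 + bs^3 + cs^2 + ds + e. Substituting each data point gives a linear system:
  81a - 27b + 9c - 3d + e = -38
  a - b + c - d + e = -2
  e = 1
  81a + 27b + 9c + 3d + e = 166
  625a + 125b + 25c + 5d + e = 1066
Solving the system yields a = 1, b = 4, c = -2, d = -2, e = 1.
So p(s) = s⁴ + 4s³ - 2s² - 2s + 1.
Then p(-4) = -23.

-23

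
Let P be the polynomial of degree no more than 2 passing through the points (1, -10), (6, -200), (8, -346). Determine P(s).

P(s) = -5s^2 - 3s - 2

Write P(s) = as^2 + bs + c. Substituting each data point gives a linear system:
  a + b + c = -10
  36a + 6b + c = -200
  64a + 8b + c = -346
Solving the system yields a = -5, b = -3, c = -2.
So P(s) = -5s^2 - 3s - 2.
Check: P(1) = -10. ✓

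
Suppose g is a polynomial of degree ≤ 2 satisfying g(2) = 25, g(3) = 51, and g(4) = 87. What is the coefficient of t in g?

1

Write g(t) = at^2 + bt + c. Substituting each data point gives a linear system:
  4a + 2b + c = 25
  9a + 3b + c = 51
  16a + 4b + c = 87
Solving the system yields a = 5, b = 1, c = 3.
So g(t) = 5t^2 + t + 3.
The coefficient of t is 1.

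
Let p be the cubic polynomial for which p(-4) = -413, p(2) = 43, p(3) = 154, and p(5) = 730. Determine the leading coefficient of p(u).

6

Write p(u) = au^3 + bu^2 + cu + d. Substituting each data point gives a linear system:
  -64a + 16b - 4c + d = -413
  8a + 4b + 2c + d = 43
  27a + 9b + 3c + d = 154
  125a + 25b + 5c + d = 730
Solving the system yields a = 6, b = -1, c = 2, d = -5.
So p(u) = 6u³ - u² + 2u - 5.
The leading coefficient is 6.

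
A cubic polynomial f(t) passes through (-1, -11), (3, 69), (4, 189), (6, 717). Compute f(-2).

Write f(t) = at^3 + bt^2 + ct + d. Substituting each data point gives a linear system:
  -a + b - c + d = -11
  27a + 9b + 3c + d = 69
  64a + 16b + 4c + d = 189
  216a + 36b + 6c + d = 717
Solving the system yields a = 4, b = -4, c = 0, d = -3.
So f(t) = 4t^3 - 4t^2 - 3.
Then f(-2) = -51.

-51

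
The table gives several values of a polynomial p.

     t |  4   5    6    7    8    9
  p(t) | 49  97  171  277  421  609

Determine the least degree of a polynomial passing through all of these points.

Forward differences of the values at t = 4, 5, 6, 7, 8, 9:
  p  : 49  97  171  277  421  609
  Δ  : 48  74  106  144  188
  Δ^2: 26  32  38  44
  Δ^3: 6  6  6
  Δ^4: 0  0
  Δ^5: 0
The third differences are constant (6) and nonzero, while all higher differences vanish, so the minimal degree is 3.

3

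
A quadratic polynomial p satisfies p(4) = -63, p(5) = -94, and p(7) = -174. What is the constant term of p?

1

Write p(x) = ax^2 + bx + c. Substituting each data point gives a linear system:
  16a + 4b + c = -63
  25a + 5b + c = -94
  49a + 7b + c = -174
Solving the system yields a = -3, b = -4, c = 1.
So p(x) = -3x^2 - 4x + 1.
The constant term is 1.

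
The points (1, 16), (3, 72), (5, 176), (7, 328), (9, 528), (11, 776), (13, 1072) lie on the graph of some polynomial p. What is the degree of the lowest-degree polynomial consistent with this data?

2

Forward differences of the values at n = 1, 3, 5, 7, 9, 11, 13:
  p  : 16  72  176  328  528  776  1072
  Δ  : 56  104  152  200  248  296
  Δ^2: 48  48  48  48  48
  Δ^3: 0  0  0  0
  Δ^4: 0  0  0
  Δ^5: 0  0
  Δ^6: 0
The second differences are constant (48) and nonzero, while all higher differences vanish, so the minimal degree is 2.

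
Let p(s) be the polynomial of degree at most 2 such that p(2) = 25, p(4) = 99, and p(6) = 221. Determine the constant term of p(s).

-1

Write p(s) = as^2 + bs + c. Substituting each data point gives a linear system:
  4a + 2b + c = 25
  16a + 4b + c = 99
  36a + 6b + c = 221
Solving the system yields a = 6, b = 1, c = -1.
So p(s) = 6s^2 + s - 1.
The constant term is -1.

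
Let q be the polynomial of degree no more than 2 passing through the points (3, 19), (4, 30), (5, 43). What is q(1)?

3

Using the Lagrange interpolation formula with nodes 3, 4, 5:
  L_0(x) = (x - 4)(x - 5) / 2
  L_1(x) = (x - 3)(x - 5) / -1
  L_2(x) = (x - 3)(x - 4) / 2
Then q(x) = 19·L_0(x) + 30·L_1(x) + 43·L_2(x).
Expanding and collecting terms gives q(x) = x² + 4x - 2.
Evaluating at x = 1: q(1) = 3.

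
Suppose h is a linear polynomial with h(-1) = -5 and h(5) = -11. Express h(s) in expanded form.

h(s) = -s - 6

Write h(s) = as + b. Substituting each data point gives a linear system:
  -a + b = -5
  5a + b = -11
Solving the system yields a = -1, b = -6.
So h(s) = -s - 6.
Check: h(5) = -11. ✓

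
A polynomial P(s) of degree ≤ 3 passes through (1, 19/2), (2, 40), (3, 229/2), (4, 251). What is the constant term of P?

Write P(s) = as^3 + bs^2 + cs + d. Substituting each data point gives a linear system:
  a + b + c + d = 19/2
  8a + 4b + 2c + d = 40
  27a + 9b + 3c + d = 229/2
  64a + 16b + 4c + d = 251
Solving the system yields a = 3, b = 4, c = -5/2, d = 5.
So P(s) = 3s^3 + 4s^2 - (5/2)s + 5.
The constant term is 5.

5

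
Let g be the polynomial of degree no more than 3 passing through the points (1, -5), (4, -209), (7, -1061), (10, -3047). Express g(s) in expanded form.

Write g(s) = as^3 + bs^2 + cs + d. Substituting each data point gives a linear system:
  a + b + c + d = -5
  64a + 16b + 4c + d = -209
  343a + 49b + 7c + d = -1061
  1000a + 100b + 10c + d = -3047
Solving the system yields a = -3, b = 0, c = -5, d = 3.
So g(s) = -3s^3 - 5s + 3.
Check: g(7) = -1061. ✓

g(s) = -3s^3 - 5s + 3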